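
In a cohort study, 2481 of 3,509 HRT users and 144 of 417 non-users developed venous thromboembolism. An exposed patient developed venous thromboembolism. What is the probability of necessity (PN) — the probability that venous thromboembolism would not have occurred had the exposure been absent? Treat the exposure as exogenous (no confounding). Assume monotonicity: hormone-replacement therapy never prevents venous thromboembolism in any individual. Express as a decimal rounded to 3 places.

p₁ = P(outcome | exposed) = 2481/3509 = 0.70704
p₀ = P(outcome | unexposed) = 144/417 = 0.34532
Under exogeneity and monotonicity, PN = (p₁ − p₀) / p₁.
PN = (0.70704 − 0.34532) / 0.70704 = 0.36172 / 0.70704 ≈ 0.5116

PN ≈ 0.512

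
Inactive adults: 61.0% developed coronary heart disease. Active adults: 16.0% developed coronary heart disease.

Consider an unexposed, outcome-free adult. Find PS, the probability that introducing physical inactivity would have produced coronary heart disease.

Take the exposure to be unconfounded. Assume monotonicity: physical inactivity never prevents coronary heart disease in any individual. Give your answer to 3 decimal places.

PS ≈ 0.536

p₁ = 0.61, p₀ = 0.16.
Under exogeneity and monotonicity, PS = (p₁ − p₀) / (1 − p₀).
PS = (0.61 − 0.16) / (1 − 0.16) = 0.45 / 0.84 ≈ 0.5357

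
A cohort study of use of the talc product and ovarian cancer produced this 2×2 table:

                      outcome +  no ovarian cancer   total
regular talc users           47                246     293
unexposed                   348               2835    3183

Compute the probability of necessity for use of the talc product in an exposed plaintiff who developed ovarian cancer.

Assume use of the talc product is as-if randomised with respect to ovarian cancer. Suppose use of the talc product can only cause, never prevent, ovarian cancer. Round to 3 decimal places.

p₁ = P(outcome | exposed) = 47/293 = 0.16041
p₀ = P(outcome | unexposed) = 348/3183 = 0.10933
Under exogeneity and monotonicity, PN = (p₁ − p₀)/p₁.
PN = (0.16041 − 0.10933) / 0.16041 ≈ 0.3184

PN ≈ 0.318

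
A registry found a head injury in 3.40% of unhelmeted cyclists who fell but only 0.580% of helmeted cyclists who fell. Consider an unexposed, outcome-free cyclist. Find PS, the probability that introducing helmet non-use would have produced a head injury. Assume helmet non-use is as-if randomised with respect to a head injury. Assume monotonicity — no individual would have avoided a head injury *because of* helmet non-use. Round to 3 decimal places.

p₁ = 0.034, p₀ = 0.0058.
Under exogeneity and monotonicity, PS = (p₁ − p₀) / (1 − p₀).
PS = (0.034 − 0.0058) / (1 − 0.0058) = 0.0282 / 0.9942 ≈ 0.0284

PS ≈ 0.028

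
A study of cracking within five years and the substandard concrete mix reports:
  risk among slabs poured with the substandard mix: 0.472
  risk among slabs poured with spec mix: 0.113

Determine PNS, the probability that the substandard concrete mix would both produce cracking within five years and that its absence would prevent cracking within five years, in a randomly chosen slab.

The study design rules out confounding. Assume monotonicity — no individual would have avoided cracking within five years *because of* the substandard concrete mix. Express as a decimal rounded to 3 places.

PNS ≈ 0.359

Let p₁ = 0.472, p₀ = 0.113.
Under exogeneity and monotonicity, PNS = p₁ − p₀.
PNS = 0.472 − 0.113 = 0.359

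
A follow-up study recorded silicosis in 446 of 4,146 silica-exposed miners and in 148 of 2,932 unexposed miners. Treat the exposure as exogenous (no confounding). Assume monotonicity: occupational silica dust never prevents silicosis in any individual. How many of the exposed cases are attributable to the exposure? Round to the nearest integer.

about 237 cases

p₁ = P(outcome | exposed) = 446/4146 = 0.10757
p₀ = P(outcome | unexposed) = 148/2932 = 0.050477
PN = (p₁ − p₀)/p₁ = (0.10757 − 0.050477) / 0.10757 ≈ 0.53076.
Attributable cases ≈ PN × (exposed cases) = 0.53076 × 446 ≈ 236.72.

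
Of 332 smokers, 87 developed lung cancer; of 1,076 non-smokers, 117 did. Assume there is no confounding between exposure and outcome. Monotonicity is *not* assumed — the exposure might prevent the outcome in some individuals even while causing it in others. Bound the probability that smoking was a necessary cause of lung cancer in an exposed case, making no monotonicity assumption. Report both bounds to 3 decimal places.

0.585 ≤ PN ≤ 1.000

p₁ = P(outcome | exposed) = 87/332 = 0.26205
p₀ = P(outcome | unexposed) = 117/1076 = 0.10874
Under exogeneity alone the bounds on PN are max{0,(p₁−p₀)/p₁} ≤ PN ≤ min{1,(1−p₀)/p₁}.
  lower = (p₁ − p₀)/p₁ = 0.15331 / 0.26205 ≈ 0.5851
  upper = min{1, (1 − p₀)/p₁} = 0.89126 / 0.26205 ≈ 3.4011 → capped at 1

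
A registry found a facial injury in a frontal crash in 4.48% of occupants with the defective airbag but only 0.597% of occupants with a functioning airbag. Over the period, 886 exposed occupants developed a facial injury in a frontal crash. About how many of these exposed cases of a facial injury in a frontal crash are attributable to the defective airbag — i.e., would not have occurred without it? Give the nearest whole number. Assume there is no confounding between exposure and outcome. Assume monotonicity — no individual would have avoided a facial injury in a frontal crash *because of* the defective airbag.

about 768 cases

p₁ = 0.0448, p₀ = 0.00597.
PN = (p₁ − p₀)/p₁ = (0.0448 − 0.00597) / 0.0448 ≈ 0.86674.
Attributable cases ≈ PN × (exposed cases) = 0.86674 × 886 ≈ 767.93.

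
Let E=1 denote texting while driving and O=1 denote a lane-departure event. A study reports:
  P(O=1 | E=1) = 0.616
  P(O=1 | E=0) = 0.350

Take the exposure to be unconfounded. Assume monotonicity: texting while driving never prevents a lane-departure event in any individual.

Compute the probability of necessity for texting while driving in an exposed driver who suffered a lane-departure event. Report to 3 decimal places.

PN ≈ 0.432

Let p₁ = 0.616, p₀ = 0.35.
Under exogeneity and monotonicity, PN = (p₁ − p₀) / p₁.
PN = (0.616 − 0.35) / 0.616 = 0.266 / 0.616 ≈ 0.4318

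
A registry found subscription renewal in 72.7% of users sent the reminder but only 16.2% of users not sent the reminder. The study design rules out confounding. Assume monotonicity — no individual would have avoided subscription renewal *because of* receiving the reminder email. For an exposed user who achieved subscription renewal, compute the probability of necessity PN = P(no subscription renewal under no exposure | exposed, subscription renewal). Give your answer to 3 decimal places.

PN ≈ 0.777

p₁ = 0.727, p₀ = 0.162.
Under exogeneity and monotonicity, PN = (p₁ − p₀) / p₁.
PN = (0.727 − 0.162) / 0.727 = 0.565 / 0.727 ≈ 0.7772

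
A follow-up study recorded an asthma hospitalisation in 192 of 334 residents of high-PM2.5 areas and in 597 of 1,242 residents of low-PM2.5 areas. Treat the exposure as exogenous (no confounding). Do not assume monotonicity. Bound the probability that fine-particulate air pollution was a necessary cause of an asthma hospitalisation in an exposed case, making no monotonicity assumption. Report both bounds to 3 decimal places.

p₁ = P(outcome | exposed) = 192/334 = 0.57485
p₀ = P(outcome | unexposed) = 597/1242 = 0.48068
Under exogeneity alone the bounds on PN are max{0,(p₁−p₀)/p₁} ≤ PN ≤ min{1,(1−p₀)/p₁}.
  lower = (p₁ − p₀)/p₁ = 0.094174 / 0.57485 ≈ 0.1638
  upper = min{1, (1 − p₀)/p₁} = 0.51932 / 0.57485 ≈ 0.9034

0.164 ≤ PN ≤ 0.903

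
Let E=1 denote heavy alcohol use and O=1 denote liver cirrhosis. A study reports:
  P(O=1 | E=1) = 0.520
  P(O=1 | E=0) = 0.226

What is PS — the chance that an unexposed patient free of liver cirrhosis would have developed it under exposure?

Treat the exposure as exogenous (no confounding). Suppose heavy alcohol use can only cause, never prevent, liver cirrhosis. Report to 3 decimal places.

PS ≈ 0.380

Let p₁ = 0.52, p₀ = 0.226.
Under exogeneity and monotonicity, PS = (p₁ − p₀) / (1 − p₀).
PS = (0.52 − 0.226) / (1 − 0.226) = 0.294 / 0.774 ≈ 0.3798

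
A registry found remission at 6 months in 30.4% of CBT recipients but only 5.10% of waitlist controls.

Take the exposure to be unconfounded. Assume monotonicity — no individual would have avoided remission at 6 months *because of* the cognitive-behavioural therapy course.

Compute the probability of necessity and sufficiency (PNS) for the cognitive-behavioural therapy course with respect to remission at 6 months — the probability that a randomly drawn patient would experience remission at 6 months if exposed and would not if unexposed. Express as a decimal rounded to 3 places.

PNS ≈ 0.253

p₁ = 0.304, p₀ = 0.051.
Under exogeneity and monotonicity, PNS = p₁ − p₀.
PNS = 0.304 − 0.051 = 0.253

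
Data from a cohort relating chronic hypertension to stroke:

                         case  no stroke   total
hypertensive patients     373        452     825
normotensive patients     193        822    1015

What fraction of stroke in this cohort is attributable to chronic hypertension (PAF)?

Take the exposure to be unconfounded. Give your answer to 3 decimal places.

PAF ≈ 0.382

p₁ = P(outcome | exposed) = 373/825 = 0.45212
p₀ = P(outcome | unexposed) = 193/1015 = 0.19015
Exposure prevalence π = 825/1840 = 0.44837; overall risk P(Y=1) = 0.30761.
Under exogeneity, PAF = [P(Y=1) − p₀]/P(Y=1).
PAF = (0.30761 − 0.19015) / 0.30761 ≈ 0.3819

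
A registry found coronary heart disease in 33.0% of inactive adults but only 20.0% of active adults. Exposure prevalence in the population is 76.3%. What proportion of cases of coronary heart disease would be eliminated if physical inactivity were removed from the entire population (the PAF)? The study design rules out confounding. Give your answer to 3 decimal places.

PAF ≈ 0.332

p₁ = 0.33, p₀ = 0.2.
Overall risk P(Y=1) = π·p₁ + (1−π)·p₀ = 0.763×0.33 + 0.237×0.2 = 0.29919.
Under exogeneity, PAF = [P(Y=1) − p₀] / P(Y=1).
PAF = (0.29919 − 0.2) / 0.29919 ≈ 0.3315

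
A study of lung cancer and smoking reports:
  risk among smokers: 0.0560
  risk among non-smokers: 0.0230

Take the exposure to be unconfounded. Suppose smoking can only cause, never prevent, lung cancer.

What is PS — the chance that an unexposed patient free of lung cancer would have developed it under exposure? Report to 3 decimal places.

Let p₁ = 0.056, p₀ = 0.023.
Under exogeneity and monotonicity, PS = (p₁ − p₀) / (1 − p₀).
PS = (0.056 − 0.023) / (1 − 0.023) = 0.033 / 0.977 ≈ 0.0338

PS ≈ 0.034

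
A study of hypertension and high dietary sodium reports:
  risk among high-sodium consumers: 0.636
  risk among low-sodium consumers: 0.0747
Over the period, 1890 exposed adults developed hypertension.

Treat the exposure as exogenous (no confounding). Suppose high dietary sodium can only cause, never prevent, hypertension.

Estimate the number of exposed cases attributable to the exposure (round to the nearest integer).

about 1668 cases

Let p₁ = 0.636, p₀ = 0.0747.
PN = (p₁ − p₀)/p₁ = (0.636 − 0.0747) / 0.636 ≈ 0.88255.
Attributable cases ≈ PN × (exposed cases) = 0.88255 × 1890 ≈ 1668.01.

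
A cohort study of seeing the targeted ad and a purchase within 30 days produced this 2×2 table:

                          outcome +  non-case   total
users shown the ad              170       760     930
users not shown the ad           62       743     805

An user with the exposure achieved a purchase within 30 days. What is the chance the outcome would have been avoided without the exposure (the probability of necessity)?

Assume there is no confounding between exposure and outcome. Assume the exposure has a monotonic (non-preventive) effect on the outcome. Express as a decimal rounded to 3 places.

p₁ = P(outcome | exposed) = 170/930 = 0.1828
p₀ = P(outcome | unexposed) = 62/805 = 0.077019
Under exogeneity and monotonicity, PN = (p₁ − p₀)/p₁.
PN = (0.1828 − 0.077019) / 0.1828 ≈ 0.5787

PN ≈ 0.579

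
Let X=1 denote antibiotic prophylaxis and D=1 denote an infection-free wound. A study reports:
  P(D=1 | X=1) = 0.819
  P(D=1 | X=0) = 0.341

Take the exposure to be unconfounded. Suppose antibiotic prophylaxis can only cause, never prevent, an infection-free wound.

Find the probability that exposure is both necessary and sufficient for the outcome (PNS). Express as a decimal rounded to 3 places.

PNS ≈ 0.478

Let p₁ = 0.819, p₀ = 0.341.
Under exogeneity and monotonicity, PNS = p₁ − p₀.
PNS = 0.819 − 0.341 = 0.478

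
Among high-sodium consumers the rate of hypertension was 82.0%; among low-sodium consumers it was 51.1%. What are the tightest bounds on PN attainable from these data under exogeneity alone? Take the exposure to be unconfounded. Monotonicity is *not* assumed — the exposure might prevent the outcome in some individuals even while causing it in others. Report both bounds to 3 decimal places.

0.377 ≤ PN ≤ 0.596

p₁ = 0.82, p₀ = 0.511.
Under exogeneity alone the bounds on PN are max{0,(p₁−p₀)/p₁} ≤ PN ≤ min{1,(1−p₀)/p₁}.
  lower = (p₁ − p₀)/p₁ = 0.309 / 0.82 ≈ 0.3768
  upper = min{1, (1 − p₀)/p₁} = 0.489 / 0.82 ≈ 0.5963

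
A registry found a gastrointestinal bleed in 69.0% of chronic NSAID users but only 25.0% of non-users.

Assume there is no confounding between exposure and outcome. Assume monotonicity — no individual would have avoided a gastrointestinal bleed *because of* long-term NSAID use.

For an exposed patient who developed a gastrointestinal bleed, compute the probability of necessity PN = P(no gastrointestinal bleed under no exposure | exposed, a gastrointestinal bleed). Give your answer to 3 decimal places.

PN ≈ 0.638

p₁ = 0.69, p₀ = 0.25.
Under exogeneity and monotonicity, PN = (p₁ − p₀) / p₁.
PN = (0.69 − 0.25) / 0.69 = 0.44 / 0.69 ≈ 0.6377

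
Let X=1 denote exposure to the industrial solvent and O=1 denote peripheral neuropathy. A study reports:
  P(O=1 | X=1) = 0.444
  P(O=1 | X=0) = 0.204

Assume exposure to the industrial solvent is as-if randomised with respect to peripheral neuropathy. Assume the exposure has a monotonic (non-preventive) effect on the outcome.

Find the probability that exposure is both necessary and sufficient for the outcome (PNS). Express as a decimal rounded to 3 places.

PNS ≈ 0.240

Let p₁ = 0.444, p₀ = 0.204.
Under exogeneity and monotonicity, PNS = p₁ − p₀.
PNS = 0.444 − 0.204 = 0.24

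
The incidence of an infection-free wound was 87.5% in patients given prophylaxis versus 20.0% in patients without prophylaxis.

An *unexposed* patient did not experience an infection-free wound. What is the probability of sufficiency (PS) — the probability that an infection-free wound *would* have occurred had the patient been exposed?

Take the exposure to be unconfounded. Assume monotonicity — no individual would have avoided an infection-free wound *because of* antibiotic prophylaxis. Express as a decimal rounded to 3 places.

p₁ = 0.875, p₀ = 0.2.
Under exogeneity and monotonicity, PS = (p₁ − p₀) / (1 − p₀).
PS = (0.875 − 0.2) / (1 − 0.2) = 0.675 / 0.8 ≈ 0.8438

PS ≈ 0.844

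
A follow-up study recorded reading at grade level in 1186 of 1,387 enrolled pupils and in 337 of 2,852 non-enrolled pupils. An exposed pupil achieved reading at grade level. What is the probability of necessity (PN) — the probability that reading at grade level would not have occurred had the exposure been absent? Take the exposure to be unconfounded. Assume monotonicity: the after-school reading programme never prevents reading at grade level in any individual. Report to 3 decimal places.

p₁ = P(outcome | exposed) = 1186/1387 = 0.85508
p₀ = P(outcome | unexposed) = 337/2852 = 0.11816
Under exogeneity and monotonicity, PN = (p₁ − p₀) / p₁.
PN = (0.85508 − 0.11816) / 0.85508 = 0.73692 / 0.85508 ≈ 0.8618

PN ≈ 0.862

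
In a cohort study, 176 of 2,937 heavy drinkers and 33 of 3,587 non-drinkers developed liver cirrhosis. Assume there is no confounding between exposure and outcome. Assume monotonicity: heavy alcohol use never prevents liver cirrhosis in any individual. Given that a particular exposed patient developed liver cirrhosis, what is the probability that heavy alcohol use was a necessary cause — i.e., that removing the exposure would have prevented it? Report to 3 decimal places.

PN ≈ 0.846

p₁ = P(outcome | exposed) = 176/2937 = 0.059925
p₀ = P(outcome | unexposed) = 33/3587 = 0.0091999
Under exogeneity and monotonicity, PN = (p₁ − p₀) / p₁.
PN = (0.059925 − 0.0091999) / 0.059925 = 0.050725 / 0.059925 ≈ 0.8465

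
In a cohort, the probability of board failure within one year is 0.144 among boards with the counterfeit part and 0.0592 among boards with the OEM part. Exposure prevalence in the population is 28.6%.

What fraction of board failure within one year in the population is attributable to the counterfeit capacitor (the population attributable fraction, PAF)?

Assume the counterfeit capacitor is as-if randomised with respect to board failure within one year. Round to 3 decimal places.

PAF ≈ 0.291

Let p₁ = 0.144, p₀ = 0.0592.
Overall risk P(Y=1) = π·p₁ + (1−π)·p₀ = 0.286×0.144 + 0.714×0.0592 = 0.083453.
Under exogeneity, PAF = [P(Y=1) − p₀] / P(Y=1).
PAF = (0.083453 − 0.0592) / 0.083453 ≈ 0.2906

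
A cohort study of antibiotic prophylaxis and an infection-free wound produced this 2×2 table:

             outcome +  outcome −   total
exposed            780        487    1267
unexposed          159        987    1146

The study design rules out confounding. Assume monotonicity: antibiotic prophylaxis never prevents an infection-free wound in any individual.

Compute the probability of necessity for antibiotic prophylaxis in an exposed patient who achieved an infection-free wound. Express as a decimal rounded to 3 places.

p₁ = P(outcome | exposed) = 780/1267 = 0.61563
p₀ = P(outcome | unexposed) = 159/1146 = 0.13874
Under exogeneity and monotonicity, PN = (p₁ − p₀) / p₁.
PN = (0.61563 − 0.13874) / 0.61563 = 0.47688 / 0.61563 ≈ 0.7746

PN ≈ 0.775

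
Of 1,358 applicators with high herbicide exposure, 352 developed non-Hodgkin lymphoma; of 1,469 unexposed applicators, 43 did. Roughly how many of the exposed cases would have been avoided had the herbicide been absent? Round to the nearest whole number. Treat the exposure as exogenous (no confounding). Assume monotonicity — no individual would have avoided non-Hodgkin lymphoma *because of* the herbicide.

about 312 cases

p₁ = P(outcome | exposed) = 352/1358 = 0.2592
p₀ = P(outcome | unexposed) = 43/1469 = 0.029272
PN = (p₁ − p₀)/p₁ = (0.2592 − 0.029272) / 0.2592 ≈ 0.88707.
Attributable cases ≈ PN × (exposed cases) = 0.88707 × 352 ≈ 312.25.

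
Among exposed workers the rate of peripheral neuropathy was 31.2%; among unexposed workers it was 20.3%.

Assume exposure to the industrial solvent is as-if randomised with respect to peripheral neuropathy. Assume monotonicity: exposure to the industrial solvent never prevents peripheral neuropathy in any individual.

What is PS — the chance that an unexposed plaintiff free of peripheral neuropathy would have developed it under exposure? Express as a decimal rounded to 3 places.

p₁ = 0.312, p₀ = 0.203.
Under exogeneity and monotonicity, PS = (p₁ − p₀) / (1 − p₀).
PS = (0.312 − 0.203) / (1 − 0.203) = 0.109 / 0.797 ≈ 0.1368

PS ≈ 0.137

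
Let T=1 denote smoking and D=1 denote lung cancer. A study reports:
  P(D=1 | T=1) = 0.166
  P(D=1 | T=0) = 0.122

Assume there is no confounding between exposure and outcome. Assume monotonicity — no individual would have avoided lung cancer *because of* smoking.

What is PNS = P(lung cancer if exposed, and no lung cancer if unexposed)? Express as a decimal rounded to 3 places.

PNS ≈ 0.044

Let p₁ = 0.166, p₀ = 0.122.
Under exogeneity and monotonicity, PNS = p₁ − p₀.
PNS = 0.166 − 0.122 = 0.044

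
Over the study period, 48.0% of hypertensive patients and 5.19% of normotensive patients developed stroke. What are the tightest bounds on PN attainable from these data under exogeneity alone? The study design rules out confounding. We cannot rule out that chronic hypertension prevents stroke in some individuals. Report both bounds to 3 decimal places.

p₁ = 0.48, p₀ = 0.0519.
Under exogeneity alone the bounds on PN are max{0,(p₁−p₀)/p₁} ≤ PN ≤ min{1,(1−p₀)/p₁}.
  lower = (p₁ − p₀)/p₁ = 0.4281 / 0.48 ≈ 0.8919
  upper = min{1, (1 − p₀)/p₁} = 0.9481 / 0.48 ≈ 1.9752 → capped at 1

0.892 ≤ PN ≤ 1.000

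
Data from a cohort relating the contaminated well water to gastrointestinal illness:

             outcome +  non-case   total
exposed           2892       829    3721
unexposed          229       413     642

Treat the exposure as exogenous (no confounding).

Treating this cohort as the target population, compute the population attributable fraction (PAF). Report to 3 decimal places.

p₁ = P(outcome | exposed) = 2892/3721 = 0.77721
p₀ = P(outcome | unexposed) = 229/642 = 0.3567
Exposure prevalence π = 3721/4363 = 0.85285; overall risk P(Y=1) = 0.71533.
Under exogeneity, PAF = [P(Y=1) − p₀]/P(Y=1).
PAF = (0.71533 − 0.3567) / 0.71533 ≈ 0.5014

PAF ≈ 0.501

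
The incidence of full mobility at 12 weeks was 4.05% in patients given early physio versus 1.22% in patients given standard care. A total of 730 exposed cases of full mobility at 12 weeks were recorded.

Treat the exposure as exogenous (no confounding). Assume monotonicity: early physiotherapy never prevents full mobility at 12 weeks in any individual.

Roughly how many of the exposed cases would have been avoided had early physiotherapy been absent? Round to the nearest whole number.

about 510 cases

p₁ = 0.0405, p₀ = 0.0122.
PN = (p₁ − p₀)/p₁ = (0.0405 − 0.0122) / 0.0405 ≈ 0.69877.
Attributable cases ≈ PN × (exposed cases) = 0.69877 × 730 ≈ 510.10.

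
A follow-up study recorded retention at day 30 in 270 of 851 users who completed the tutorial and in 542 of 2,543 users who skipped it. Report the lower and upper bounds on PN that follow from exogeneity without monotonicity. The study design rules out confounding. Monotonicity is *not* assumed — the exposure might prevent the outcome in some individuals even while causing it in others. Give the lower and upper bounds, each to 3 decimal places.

p₁ = P(outcome | exposed) = 270/851 = 0.31727
p₀ = P(outcome | unexposed) = 542/2543 = 0.21313
Under exogeneity alone the bounds on PN are max{0,(p₁−p₀)/p₁} ≤ PN ≤ min{1,(1−p₀)/p₁}.
  lower = (p₁ − p₀)/p₁ = 0.10414 / 0.31727 ≈ 0.3282
  upper = min{1, (1 − p₀)/p₁} = 0.78687 / 0.31727 ≈ 2.4801 → capped at 1

0.328 ≤ PN ≤ 1.000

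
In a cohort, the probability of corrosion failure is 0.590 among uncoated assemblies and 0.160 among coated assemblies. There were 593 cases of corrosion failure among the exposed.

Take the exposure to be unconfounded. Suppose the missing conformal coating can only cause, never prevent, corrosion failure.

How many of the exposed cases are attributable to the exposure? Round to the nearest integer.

Let p₁ = 0.59, p₀ = 0.16.
PN = (p₁ − p₀)/p₁ = (0.59 − 0.16) / 0.59 ≈ 0.72881.
Attributable cases ≈ PN × (exposed cases) = 0.72881 × 593 ≈ 432.19.

about 432 cases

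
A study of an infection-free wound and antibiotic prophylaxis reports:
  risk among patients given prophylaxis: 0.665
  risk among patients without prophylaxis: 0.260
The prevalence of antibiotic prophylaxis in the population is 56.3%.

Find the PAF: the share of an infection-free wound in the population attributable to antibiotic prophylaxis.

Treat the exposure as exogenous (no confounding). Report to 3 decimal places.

PAF ≈ 0.467

Let p₁ = 0.665, p₀ = 0.26.
Overall risk P(Y=1) = π·p₁ + (1−π)·p₀ = 0.563×0.665 + 0.437×0.26 = 0.48801.
Under exogeneity, PAF = [P(Y=1) − p₀] / P(Y=1).
PAF = (0.48801 − 0.26) / 0.48801 ≈ 0.4672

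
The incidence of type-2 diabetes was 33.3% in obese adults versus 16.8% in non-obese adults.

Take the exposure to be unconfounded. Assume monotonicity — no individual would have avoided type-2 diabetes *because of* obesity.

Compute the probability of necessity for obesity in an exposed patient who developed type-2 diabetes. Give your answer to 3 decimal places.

p₁ = 0.333, p₀ = 0.168.
Under exogeneity and monotonicity, PN = (p₁ − p₀) / p₁.
PN = (0.333 − 0.168) / 0.333 = 0.165 / 0.333 ≈ 0.4955

PN ≈ 0.495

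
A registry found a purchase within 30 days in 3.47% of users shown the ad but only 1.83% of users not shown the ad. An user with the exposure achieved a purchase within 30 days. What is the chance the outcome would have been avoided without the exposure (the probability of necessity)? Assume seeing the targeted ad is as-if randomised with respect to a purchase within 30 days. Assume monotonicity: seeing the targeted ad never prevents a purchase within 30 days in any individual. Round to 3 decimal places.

p₁ = 0.0347, p₀ = 0.0183.
Under exogeneity and monotonicity, PN = (p₁ − p₀) / p₁.
PN = (0.0347 − 0.0183) / 0.0347 = 0.0164 / 0.0347 ≈ 0.4726

PN ≈ 0.473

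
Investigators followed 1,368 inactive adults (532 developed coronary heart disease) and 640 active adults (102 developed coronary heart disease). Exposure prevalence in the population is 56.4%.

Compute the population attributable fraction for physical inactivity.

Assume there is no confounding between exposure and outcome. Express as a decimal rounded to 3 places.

p₁ = P(outcome | exposed) = 532/1368 = 0.38889
p₀ = P(outcome | unexposed) = 102/640 = 0.15937
Overall risk P(Y=1) = π·p₁ + (1−π)·p₀ = 0.564×0.38889 + 0.436×0.15937 = 0.28882.
Under exogeneity, PAF = [P(Y=1) − p₀] / P(Y=1).
PAF = (0.28882 − 0.15937) / 0.28882 ≈ 0.4482

PAF ≈ 0.448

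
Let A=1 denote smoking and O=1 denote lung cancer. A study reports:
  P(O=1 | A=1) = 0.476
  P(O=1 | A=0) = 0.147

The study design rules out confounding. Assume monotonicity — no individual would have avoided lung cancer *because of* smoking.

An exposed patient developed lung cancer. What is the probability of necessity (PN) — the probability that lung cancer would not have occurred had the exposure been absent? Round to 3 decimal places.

PN ≈ 0.691

Let p₁ = 0.476, p₀ = 0.147.
Under exogeneity and monotonicity, PN = (p₁ − p₀) / p₁.
PN = (0.476 − 0.147) / 0.476 = 0.329 / 0.476 ≈ 0.6912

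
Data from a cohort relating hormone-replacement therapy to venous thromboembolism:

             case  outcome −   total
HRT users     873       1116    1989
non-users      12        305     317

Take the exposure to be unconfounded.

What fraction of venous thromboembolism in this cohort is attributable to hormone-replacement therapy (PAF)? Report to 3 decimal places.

PAF ≈ 0.901

p₁ = P(outcome | exposed) = 873/1989 = 0.43891
p₀ = P(outcome | unexposed) = 12/317 = 0.037855
Exposure prevalence π = 1989/2306 = 0.86253; overall risk P(Y=1) = 0.38378.
Under exogeneity, PAF = [P(Y=1) − p₀]/P(Y=1).
PAF = (0.38378 − 0.037855) / 0.38378 ≈ 0.9014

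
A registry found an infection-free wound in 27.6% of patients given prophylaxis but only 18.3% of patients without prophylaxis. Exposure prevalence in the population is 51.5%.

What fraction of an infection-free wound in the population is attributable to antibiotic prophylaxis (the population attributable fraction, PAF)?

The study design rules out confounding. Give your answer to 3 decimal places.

p₁ = 0.276, p₀ = 0.183.
Overall risk P(Y=1) = π·p₁ + (1−π)·p₀ = 0.515×0.276 + 0.485×0.183 = 0.2309.
Under exogeneity, PAF = [P(Y=1) − p₀] / P(Y=1).
PAF = (0.2309 − 0.183) / 0.2309 ≈ 0.2074

PAF ≈ 0.207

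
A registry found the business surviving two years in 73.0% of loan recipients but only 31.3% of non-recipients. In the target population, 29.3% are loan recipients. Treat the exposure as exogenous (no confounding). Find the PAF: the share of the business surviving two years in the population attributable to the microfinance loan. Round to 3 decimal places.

PAF ≈ 0.281

p₁ = 0.73, p₀ = 0.313.
Overall risk P(Y=1) = π·p₁ + (1−π)·p₀ = 0.293×0.73 + 0.707×0.313 = 0.43518.
Under exogeneity, PAF = [P(Y=1) − p₀] / P(Y=1).
PAF = (0.43518 − 0.313) / 0.43518 ≈ 0.2808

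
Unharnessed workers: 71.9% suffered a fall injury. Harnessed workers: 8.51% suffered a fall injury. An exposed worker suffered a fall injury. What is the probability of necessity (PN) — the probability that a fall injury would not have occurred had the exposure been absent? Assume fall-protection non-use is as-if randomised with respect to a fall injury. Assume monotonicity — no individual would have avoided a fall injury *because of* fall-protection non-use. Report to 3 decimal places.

p₁ = 0.719, p₀ = 0.0851.
Under exogeneity and monotonicity, PN = (p₁ − p₀) / p₁.
PN = (0.719 − 0.0851) / 0.719 = 0.6339 / 0.719 ≈ 0.8816

PN ≈ 0.882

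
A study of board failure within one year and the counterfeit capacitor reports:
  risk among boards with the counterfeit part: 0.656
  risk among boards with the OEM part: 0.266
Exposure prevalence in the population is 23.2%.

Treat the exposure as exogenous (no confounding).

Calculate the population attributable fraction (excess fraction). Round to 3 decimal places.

Let p₁ = 0.656, p₀ = 0.266.
Overall risk P(Y=1) = π·p₁ + (1−π)·p₀ = 0.232×0.656 + 0.768×0.266 = 0.35648.
Under exogeneity, PAF = [P(Y=1) − p₀] / P(Y=1).
PAF = (0.35648 − 0.266) / 0.35648 ≈ 0.2538

PAF ≈ 0.254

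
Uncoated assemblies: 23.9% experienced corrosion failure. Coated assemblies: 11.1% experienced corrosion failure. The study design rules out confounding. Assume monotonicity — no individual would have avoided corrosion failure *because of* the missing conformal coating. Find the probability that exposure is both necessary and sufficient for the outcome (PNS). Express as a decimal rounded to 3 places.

PNS ≈ 0.128

p₁ = 0.239, p₀ = 0.111.
Under exogeneity and monotonicity, PNS = p₁ − p₀.
PNS = 0.239 − 0.111 = 0.128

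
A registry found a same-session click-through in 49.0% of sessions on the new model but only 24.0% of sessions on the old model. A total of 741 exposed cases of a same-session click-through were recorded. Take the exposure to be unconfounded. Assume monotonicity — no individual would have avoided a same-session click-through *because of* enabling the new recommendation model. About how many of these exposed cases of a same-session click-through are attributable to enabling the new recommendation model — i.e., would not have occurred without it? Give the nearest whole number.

p₁ = 0.49, p₀ = 0.24.
PN = (p₁ − p₀)/p₁ = (0.49 − 0.24) / 0.49 ≈ 0.51020.
Attributable cases ≈ PN × (exposed cases) = 0.51020 × 741 ≈ 378.06.

about 378 cases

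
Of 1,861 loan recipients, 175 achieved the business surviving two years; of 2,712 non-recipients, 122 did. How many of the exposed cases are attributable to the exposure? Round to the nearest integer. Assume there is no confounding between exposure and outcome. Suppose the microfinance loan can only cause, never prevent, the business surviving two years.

p₁ = P(outcome | exposed) = 175/1861 = 0.094035
p₀ = P(outcome | unexposed) = 122/2712 = 0.044985
PN = (p₁ − p₀)/p₁ = (0.094035 − 0.044985) / 0.094035 ≈ 0.52161.
Attributable cases ≈ PN × (exposed cases) = 0.52161 × 175 ≈ 91.28.

about 91 cases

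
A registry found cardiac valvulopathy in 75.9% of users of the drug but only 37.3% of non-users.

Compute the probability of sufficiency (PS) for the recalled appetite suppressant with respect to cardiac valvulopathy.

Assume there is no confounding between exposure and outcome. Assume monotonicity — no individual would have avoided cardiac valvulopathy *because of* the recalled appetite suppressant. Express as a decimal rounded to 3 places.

PS ≈ 0.616

p₁ = 0.759, p₀ = 0.373.
Under exogeneity and monotonicity, PS = (p₁ − p₀) / (1 − p₀).
PS = (0.759 − 0.373) / (1 − 0.373) = 0.386 / 0.627 ≈ 0.6156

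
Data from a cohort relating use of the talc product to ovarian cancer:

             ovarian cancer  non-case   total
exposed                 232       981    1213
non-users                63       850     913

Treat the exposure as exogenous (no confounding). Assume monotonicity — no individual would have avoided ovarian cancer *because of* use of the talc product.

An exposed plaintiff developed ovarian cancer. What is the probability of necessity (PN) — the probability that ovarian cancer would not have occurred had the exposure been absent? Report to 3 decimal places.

PN ≈ 0.639

p₁ = P(outcome | exposed) = 232/1213 = 0.19126
p₀ = P(outcome | unexposed) = 63/913 = 0.069003
Under exogeneity and monotonicity, PN = (p₁ − p₀) / p₁.
PN = (0.19126 − 0.069003) / 0.19126 = 0.12226 / 0.19126 ≈ 0.6392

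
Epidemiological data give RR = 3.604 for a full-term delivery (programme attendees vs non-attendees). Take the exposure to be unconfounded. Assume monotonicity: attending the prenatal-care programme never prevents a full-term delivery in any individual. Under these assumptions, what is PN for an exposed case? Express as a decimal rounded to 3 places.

PN ≈ 0.723

Under exogeneity and monotonicity, PN = (RR − 1) / RR = 1 − 1/RR.
PN = (3.604 − 1) / 3.604 = 2.604 / 3.604 ≈ 0.7225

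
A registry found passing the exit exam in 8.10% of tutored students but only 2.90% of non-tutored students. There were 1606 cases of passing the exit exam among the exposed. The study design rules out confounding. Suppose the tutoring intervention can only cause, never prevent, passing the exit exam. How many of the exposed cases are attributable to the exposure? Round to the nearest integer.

about 1031 cases

p₁ = 0.081, p₀ = 0.029.
PN = (p₁ − p₀)/p₁ = (0.081 − 0.029) / 0.081 ≈ 0.64198.
Attributable cases ≈ PN × (exposed cases) = 0.64198 × 1606 ≈ 1031.01.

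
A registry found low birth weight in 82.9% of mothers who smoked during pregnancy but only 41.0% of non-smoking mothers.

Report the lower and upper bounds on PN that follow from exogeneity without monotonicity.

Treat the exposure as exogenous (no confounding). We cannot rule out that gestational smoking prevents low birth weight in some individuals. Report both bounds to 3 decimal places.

0.505 ≤ PN ≤ 0.712

p₁ = 0.829, p₀ = 0.41.
Under exogeneity alone the bounds on PN are max{0,(p₁−p₀)/p₁} ≤ PN ≤ min{1,(1−p₀)/p₁}.
  lower = (p₁ − p₀)/p₁ = 0.419 / 0.829 ≈ 0.5054
  upper = min{1, (1 − p₀)/p₁} = 0.59 / 0.829 ≈ 0.7117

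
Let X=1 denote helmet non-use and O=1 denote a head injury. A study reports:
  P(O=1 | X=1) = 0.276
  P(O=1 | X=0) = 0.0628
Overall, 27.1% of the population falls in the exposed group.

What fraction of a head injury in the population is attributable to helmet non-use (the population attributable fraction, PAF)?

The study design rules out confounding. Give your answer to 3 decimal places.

Let p₁ = 0.276, p₀ = 0.0628.
Overall risk P(Y=1) = π·p₁ + (1−π)·p₀ = 0.271×0.276 + 0.729×0.0628 = 0.12058.
Under exogeneity, PAF = [P(Y=1) − p₀] / P(Y=1).
PAF = (0.12058 − 0.0628) / 0.12058 ≈ 0.4792

PAF ≈ 0.479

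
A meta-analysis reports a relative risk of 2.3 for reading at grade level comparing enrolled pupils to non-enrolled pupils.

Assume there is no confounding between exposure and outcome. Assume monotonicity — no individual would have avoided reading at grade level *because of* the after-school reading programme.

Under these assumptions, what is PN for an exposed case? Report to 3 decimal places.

Under exogeneity and monotonicity, PN = (RR − 1) / RR = 1 − 1/RR.
PN = (2.3 − 1) / 2.3 = 1.3 / 2.3 ≈ 0.5652

PN ≈ 0.565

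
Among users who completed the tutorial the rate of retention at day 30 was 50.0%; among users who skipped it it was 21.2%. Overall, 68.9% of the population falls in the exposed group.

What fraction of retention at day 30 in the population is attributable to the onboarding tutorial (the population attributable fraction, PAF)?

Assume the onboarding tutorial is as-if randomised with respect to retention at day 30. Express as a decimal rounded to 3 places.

p₁ = 0.5, p₀ = 0.212.
Overall risk P(Y=1) = π·p₁ + (1−π)·p₀ = 0.689×0.5 + 0.311×0.212 = 0.41043.
Under exogeneity, PAF = [P(Y=1) − p₀] / P(Y=1).
PAF = (0.41043 − 0.212) / 0.41043 ≈ 0.4835

PAF ≈ 0.483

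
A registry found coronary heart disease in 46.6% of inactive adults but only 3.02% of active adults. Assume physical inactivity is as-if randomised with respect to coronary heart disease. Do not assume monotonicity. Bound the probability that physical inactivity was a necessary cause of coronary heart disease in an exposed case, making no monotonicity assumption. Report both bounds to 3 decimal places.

p₁ = 0.466, p₀ = 0.0302.
Under exogeneity alone the bounds on PN are max{0,(p₁−p₀)/p₁} ≤ PN ≤ min{1,(1−p₀)/p₁}.
  lower = (p₁ − p₀)/p₁ = 0.4358 / 0.466 ≈ 0.9352
  upper = min{1, (1 − p₀)/p₁} = 0.9698 / 0.466 ≈ 2.0811 → capped at 1

0.935 ≤ PN ≤ 1.000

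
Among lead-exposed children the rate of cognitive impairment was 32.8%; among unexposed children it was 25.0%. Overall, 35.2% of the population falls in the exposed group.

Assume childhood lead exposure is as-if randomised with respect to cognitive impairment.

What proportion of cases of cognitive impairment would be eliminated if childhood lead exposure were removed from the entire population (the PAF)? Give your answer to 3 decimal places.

p₁ = 0.328, p₀ = 0.25.
Overall risk P(Y=1) = π·p₁ + (1−π)·p₀ = 0.352×0.328 + 0.648×0.25 = 0.27746.
Under exogeneity, PAF = [P(Y=1) − p₀] / P(Y=1).
PAF = (0.27746 − 0.25) / 0.27746 ≈ 0.0990

PAF ≈ 0.099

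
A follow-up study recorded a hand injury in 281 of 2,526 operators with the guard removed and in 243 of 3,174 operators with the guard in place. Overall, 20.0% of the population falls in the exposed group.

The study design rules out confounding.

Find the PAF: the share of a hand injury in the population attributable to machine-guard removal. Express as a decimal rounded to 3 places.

PAF ≈ 0.083

p₁ = P(outcome | exposed) = 281/2526 = 0.11124
p₀ = P(outcome | unexposed) = 243/3174 = 0.07656
Overall risk P(Y=1) = π·p₁ + (1−π)·p₀ = 0.2×0.11124 + 0.8×0.07656 = 0.083496.
Under exogeneity, PAF = [P(Y=1) − p₀] / P(Y=1).
PAF = (0.083496 − 0.07656) / 0.083496 ≈ 0.0831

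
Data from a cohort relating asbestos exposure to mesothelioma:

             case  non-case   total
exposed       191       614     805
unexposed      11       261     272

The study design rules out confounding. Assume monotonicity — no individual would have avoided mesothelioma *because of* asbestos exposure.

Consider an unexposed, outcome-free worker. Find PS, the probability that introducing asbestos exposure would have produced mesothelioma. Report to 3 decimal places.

p₁ = P(outcome | exposed) = 191/805 = 0.23727
p₀ = P(outcome | unexposed) = 11/272 = 0.040441
Under exogeneity and monotonicity, PS = (p₁ − p₀)/(1 − p₀).
PS = (0.23727 − 0.040441) / 0.95956 ≈ 0.2051

PS ≈ 0.205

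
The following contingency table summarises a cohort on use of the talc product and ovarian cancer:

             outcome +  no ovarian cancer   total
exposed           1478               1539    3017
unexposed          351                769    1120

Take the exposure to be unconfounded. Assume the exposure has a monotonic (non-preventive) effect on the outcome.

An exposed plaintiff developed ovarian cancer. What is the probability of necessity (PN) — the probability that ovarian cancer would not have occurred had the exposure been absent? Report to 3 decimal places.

PN ≈ 0.360

p₁ = P(outcome | exposed) = 1478/3017 = 0.48989
p₀ = P(outcome | unexposed) = 351/1120 = 0.31339
Under exogeneity and monotonicity, PN = (p₁ − p₀) / p₁.
PN = (0.48989 − 0.31339) / 0.48989 = 0.1765 / 0.48989 ≈ 0.3603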